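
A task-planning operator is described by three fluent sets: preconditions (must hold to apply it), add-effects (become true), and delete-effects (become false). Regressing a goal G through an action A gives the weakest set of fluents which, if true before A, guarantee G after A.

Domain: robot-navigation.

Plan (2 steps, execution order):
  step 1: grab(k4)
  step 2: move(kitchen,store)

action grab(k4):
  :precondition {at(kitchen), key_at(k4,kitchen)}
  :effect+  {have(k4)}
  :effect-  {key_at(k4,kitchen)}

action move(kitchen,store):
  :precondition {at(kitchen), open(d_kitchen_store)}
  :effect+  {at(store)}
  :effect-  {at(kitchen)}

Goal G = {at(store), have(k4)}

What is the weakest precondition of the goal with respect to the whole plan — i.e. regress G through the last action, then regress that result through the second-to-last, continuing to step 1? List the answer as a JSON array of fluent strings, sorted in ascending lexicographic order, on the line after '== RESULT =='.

Work backward from the goal:
  through step 2 (move(kitchen,store)): drop {at(store)}, keep {have(k4)}, require {at(kitchen), open(d_kitchen_store)}
    → {at(kitchen), have(k4), open(d_kitchen_store)}
  through step 1 (grab(k4)): drop {have(k4)}, keep {at(kitchen), open(d_kitchen_store)}, require {at(kitchen), key_at(k4,kitchen)}
    → {at(kitchen), key_at(k4,kitchen), open(d_kitchen_store)}

== RESULT ==
["at(kitchen)", "key_at(k4,kitchen)", "open(d_kitchen_store)"]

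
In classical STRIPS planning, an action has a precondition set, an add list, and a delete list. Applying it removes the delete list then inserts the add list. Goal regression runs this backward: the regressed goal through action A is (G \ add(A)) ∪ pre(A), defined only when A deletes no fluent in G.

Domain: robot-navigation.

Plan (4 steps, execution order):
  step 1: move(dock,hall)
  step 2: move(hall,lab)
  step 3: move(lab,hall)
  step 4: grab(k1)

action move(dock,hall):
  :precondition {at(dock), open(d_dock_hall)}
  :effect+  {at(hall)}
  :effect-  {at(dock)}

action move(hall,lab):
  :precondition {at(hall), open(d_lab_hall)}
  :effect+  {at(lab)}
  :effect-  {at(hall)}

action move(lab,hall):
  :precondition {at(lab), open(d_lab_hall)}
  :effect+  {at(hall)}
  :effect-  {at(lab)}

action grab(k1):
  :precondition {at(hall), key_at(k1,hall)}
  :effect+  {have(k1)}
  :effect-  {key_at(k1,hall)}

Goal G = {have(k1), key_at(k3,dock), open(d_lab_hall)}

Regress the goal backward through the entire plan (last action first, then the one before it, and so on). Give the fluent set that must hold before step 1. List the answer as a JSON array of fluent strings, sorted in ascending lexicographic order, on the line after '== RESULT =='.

Regress step by step:
  through step 4 (grab(k1)): drop {have(k1)}, keep {key_at(k3,dock), open(d_lab_hall)}, require {at(hall), key_at(k1,hall)}
    → {at(hall), key_at(k1,hall), key_at(k3,dock), open(d_lab_hall)}
  through step 3 (move(lab,hall)): drop {at(hall)}, keep {key_at(k1,hall), key_at(k3,dock), open(d_lab_hall)}, require {at(lab), open(d_lab_hall)}
    → {at(lab), key_at(k1,hall), key_at(k3,dock), open(d_lab_hall)}
  through step 2 (move(hall,lab)): drop {at(lab)}, keep {key_at(k1,hall), key_at(k3,dock), open(d_lab_hall)}, require {at(hall), open(d_lab_hall)}
    → {at(hall), key_at(k1,hall), key_at(k3,dock), open(d_lab_hall)}
  through step 1 (move(dock,hall)): drop {at(hall)}, keep {key_at(k1,hall), key_at(k3,dock), open(d_lab_hall)}, require {at(dock), open(d_dock_hall)}
    → {at(dock), key_at(k1,hall), key_at(k3,dock), open(d_dock_hall), open(d_lab_hall)}

== RESULT ==
["at(dock)", "key_at(k1,hall)", "key_at(k3,dock)", "open(d_dock_hall)", "open(d_lab_hall)"]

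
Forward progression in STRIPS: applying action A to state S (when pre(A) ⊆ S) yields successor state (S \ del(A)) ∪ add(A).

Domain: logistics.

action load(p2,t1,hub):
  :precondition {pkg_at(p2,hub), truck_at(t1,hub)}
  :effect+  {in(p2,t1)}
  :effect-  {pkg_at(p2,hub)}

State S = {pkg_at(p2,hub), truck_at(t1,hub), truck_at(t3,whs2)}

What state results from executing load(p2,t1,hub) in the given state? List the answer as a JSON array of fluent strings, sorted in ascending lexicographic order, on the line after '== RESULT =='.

Compute (S \ del) ∪ add:
  pre ⊆ S: {pkg_at(p2,hub), truck_at(t1,hub)} ⊆ S  — applicable
  S \ del = {truck_at(t1,hub), truck_at(t3,whs2)}
  ∪ add   = {in(p2,t1), truck_at(t1,hub), truck_at(t3,whs2)}

== RESULT ==
["in(p2,t1)", "truck_at(t1,hub)", "truck_at(t3,whs2)"]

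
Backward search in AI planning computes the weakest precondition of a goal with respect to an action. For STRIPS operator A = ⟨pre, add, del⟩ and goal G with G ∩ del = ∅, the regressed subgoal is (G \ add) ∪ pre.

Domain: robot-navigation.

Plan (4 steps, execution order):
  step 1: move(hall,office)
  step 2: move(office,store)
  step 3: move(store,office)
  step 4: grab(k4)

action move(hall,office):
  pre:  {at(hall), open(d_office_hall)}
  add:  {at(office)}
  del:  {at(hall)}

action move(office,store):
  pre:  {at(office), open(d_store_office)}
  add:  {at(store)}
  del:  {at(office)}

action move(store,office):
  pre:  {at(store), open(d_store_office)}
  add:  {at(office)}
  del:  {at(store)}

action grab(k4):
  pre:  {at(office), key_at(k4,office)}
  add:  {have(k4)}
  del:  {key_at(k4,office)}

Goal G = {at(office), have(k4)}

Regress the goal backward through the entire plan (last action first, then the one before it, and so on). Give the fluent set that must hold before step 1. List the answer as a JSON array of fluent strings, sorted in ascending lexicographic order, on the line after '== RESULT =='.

Regress step by step:
  through step 4 (grab(k4)): drop {have(k4)}, keep {at(office)}, require {at(office), key_at(k4,office)}
    → {at(office), key_at(k4,office)}
  through step 3 (move(store,office)): drop {at(office)}, keep {key_at(k4,office)}, require {at(store), open(d_store_office)}
    → {at(store), key_at(k4,office), open(d_store_office)}
  through step 2 (move(office,store)): drop {at(store)}, keep {key_at(k4,office), open(d_store_office)}, require {at(office), open(d_store_office)}
    → {at(office), key_at(k4,office), open(d_store_office)}
  through step 1 (move(hall,office)): drop {at(office)}, keep {key_at(k4,office), open(d_store_office)}, require {at(hall), open(d_office_hall)}
    → {at(hall), key_at(k4,office), open(d_office_hall), open(d_store_office)}

== RESULT ==
["at(hall)", "key_at(k4,office)", "open(d_office_hall)", "open(d_store_office)"]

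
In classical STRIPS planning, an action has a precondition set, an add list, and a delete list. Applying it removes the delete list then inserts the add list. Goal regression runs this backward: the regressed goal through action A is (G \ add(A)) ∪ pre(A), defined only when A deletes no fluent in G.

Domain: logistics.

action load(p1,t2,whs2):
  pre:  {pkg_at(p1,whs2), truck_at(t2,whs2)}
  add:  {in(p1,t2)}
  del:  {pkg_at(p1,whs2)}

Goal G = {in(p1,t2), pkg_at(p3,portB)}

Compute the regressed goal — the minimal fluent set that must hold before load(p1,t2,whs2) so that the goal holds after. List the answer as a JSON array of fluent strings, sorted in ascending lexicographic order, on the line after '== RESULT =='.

Compute (G \ add) ∪ pre:
  G ∩ del = {}  (empty — regression defined)
  G \ add = {in(p1,t2), pkg_at(p3,portB)} \ {in(p1,t2)} = {pkg_at(p3,portB)}
  ∪ pre   = {pkg_at(p3,portB)} ∪ {pkg_at(p1,whs2), truck_at(t2,whs2)}
          = {pkg_at(p1,whs2), pkg_at(p3,portB), truck_at(t2,whs2)}

== RESULT ==
["pkg_at(p1,whs2)", "pkg_at(p3,portB)", "truck_at(t2,whs2)"]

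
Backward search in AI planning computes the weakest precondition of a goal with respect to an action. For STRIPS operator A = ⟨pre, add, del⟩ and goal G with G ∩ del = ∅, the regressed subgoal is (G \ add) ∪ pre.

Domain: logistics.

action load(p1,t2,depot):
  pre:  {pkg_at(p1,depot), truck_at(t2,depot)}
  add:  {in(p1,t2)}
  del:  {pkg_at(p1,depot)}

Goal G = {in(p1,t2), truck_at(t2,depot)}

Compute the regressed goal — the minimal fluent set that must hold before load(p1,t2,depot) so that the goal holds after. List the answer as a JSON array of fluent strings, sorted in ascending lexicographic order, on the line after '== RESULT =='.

Regress:
  G ∩ del = {}  (empty — regression defined)
  G \ add = {in(p1,t2), truck_at(t2,depot)} \ {in(p1,t2)} = {truck_at(t2,depot)}
  ∪ pre   = {truck_at(t2,depot)} ∪ {pkg_at(p1,depot), truck_at(t2,depot)}
          = {pkg_at(p1,depot), truck_at(t2,depot)}

== RESULT ==
["pkg_at(p1,depot)", "truck_at(t2,depot)"]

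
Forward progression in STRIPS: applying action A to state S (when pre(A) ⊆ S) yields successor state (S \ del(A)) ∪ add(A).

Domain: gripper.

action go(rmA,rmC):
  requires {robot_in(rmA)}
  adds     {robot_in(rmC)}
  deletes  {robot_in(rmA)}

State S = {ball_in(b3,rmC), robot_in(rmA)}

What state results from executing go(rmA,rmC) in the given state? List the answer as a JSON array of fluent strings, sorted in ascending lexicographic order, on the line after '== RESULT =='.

Compute (S \ del) ∪ add:
  pre ⊆ S: {robot_in(rmA)} ⊆ S  — applicable
  S \ del = {ball_in(b3,rmC)}
  ∪ add   = {ball_in(b3,rmC), robot_in(rmC)}

== RESULT ==
["ball_in(b3,rmC)", "robot_in(rmC)"]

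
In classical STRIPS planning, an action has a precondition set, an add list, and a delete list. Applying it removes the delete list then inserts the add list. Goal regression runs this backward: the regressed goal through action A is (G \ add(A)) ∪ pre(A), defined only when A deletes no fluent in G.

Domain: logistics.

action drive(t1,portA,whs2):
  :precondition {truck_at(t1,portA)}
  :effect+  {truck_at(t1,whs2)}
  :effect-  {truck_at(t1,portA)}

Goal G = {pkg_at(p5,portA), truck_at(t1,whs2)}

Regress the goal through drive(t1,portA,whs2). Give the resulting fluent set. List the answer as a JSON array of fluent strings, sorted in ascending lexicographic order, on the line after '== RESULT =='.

Regress:
  G ∩ del = {}  (empty — regression defined)
  G \ add = {pkg_at(p5,portA), truck_at(t1,whs2)} \ {truck_at(t1,whs2)} = {pkg_at(p5,portA)}
  ∪ pre   = {pkg_at(p5,portA)} ∪ {truck_at(t1,portA)}
          = {pkg_at(p5,portA), truck_at(t1,portA)}

== RESULT ==
["pkg_at(p5,portA)", "truck_at(t1,portA)"]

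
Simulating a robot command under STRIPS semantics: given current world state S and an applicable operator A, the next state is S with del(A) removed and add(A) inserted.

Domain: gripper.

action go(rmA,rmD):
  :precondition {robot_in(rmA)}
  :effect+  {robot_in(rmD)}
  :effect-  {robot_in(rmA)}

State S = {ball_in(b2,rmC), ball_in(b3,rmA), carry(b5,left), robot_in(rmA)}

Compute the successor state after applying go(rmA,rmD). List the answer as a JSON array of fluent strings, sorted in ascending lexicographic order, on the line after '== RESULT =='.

Progress:
  pre ⊆ S: {robot_in(rmA)} ⊆ S  — applicable
  S \ del = {ball_in(b2,rmC), ball_in(b3,rmA), carry(b5,left)}
  ∪ add   = {ball_in(b2,rmC), ball_in(b3,rmA), carry(b5,left), robot_in(rmD)}

== RESULT ==
["ball_in(b2,rmC)", "ball_in(b3,rmA)", "carry(b5,left)", "robot_in(rmD)"]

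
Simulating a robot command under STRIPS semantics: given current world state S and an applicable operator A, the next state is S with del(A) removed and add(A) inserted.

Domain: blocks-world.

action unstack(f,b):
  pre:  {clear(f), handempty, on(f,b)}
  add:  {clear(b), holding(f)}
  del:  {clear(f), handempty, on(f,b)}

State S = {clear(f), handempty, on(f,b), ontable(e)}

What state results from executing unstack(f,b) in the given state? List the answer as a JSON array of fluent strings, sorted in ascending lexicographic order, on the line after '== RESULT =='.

Progress:
  pre ⊆ S: {clear(f), handempty, on(f,b)} ⊆ S  — applicable
  S \ del = {ontable(e)}
  ∪ add   = {clear(b), holding(f), ontable(e)}

== RESULT ==
["clear(b)", "holding(f)", "ontable(e)"]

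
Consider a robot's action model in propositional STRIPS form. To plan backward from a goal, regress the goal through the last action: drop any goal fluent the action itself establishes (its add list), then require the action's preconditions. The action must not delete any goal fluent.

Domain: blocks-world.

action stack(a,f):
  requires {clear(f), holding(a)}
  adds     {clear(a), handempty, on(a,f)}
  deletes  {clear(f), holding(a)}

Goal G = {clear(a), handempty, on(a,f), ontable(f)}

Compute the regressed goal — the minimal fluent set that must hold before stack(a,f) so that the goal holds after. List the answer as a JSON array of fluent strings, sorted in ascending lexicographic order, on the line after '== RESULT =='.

Compute (G \ add) ∪ pre:
  G ∩ del = {}  (empty — regression defined)
  G \ add = {clear(a), handempty, on(a,f), ontable(f)} \ {clear(a), handempty, on(a,f)} = {ontable(f)}
  ∪ pre   = {ontable(f)} ∪ {clear(f), holding(a)}
          = {clear(f), holding(a), ontable(f)}

== RESULT ==
["clear(f)", "holding(a)", "ontable(f)"]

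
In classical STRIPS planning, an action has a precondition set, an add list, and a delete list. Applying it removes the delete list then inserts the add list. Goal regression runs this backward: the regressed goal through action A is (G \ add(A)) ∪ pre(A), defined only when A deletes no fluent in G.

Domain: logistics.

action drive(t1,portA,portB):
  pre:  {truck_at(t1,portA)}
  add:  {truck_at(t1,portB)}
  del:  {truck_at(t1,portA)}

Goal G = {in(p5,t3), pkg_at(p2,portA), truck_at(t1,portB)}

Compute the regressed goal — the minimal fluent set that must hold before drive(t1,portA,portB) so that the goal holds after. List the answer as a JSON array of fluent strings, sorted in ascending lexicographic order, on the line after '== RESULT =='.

Regress:
  G ∩ del = {}  (empty — regression defined)
  G \ add = {in(p5,t3), pkg_at(p2,portA), truck_at(t1,portB)} \ {truck_at(t1,portB)} = {in(p5,t3), pkg_at(p2,portA)}
  ∪ pre   = {in(p5,t3), pkg_at(p2,portA)} ∪ {truck_at(t1,portA)}
          = {in(p5,t3), pkg_at(p2,portA), truck_at(t1,portA)}

== RESULT ==
["in(p5,t3)", "pkg_at(p2,portA)", "truck_at(t1,portA)"]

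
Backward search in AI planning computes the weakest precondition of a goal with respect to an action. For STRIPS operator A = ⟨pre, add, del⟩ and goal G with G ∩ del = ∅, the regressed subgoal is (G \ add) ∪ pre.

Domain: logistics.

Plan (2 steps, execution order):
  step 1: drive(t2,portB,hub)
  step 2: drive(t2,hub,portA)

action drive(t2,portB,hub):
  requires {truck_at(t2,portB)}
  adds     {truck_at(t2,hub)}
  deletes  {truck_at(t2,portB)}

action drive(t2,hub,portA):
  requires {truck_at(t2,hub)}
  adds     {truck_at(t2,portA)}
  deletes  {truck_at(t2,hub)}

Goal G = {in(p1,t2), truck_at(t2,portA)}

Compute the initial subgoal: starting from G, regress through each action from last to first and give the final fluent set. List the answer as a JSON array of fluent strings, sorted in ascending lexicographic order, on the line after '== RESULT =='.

Regress step by step:
  through step 2 (drive(t2,hub,portA)): drop {truck_at(t2,portA)}, keep {in(p1,t2)}, require {truck_at(t2,hub)}
    → {in(p1,t2), truck_at(t2,hub)}
  through step 1 (drive(t2,portB,hub)): drop {truck_at(t2,hub)}, keep {in(p1,t2)}, require {truck_at(t2,portB)}
    → {in(p1,t2), truck_at(t2,portB)}

== RESULT ==
["in(p1,t2)", "truck_at(t2,portB)"]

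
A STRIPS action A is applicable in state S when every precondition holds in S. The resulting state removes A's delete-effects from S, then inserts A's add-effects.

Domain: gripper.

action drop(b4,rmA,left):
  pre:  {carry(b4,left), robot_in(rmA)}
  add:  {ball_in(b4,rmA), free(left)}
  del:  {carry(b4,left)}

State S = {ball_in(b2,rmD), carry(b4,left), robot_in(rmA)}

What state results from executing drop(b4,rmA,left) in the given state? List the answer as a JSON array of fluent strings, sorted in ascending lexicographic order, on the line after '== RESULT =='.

Progress:
  pre ⊆ S: {carry(b4,left), robot_in(rmA)} ⊆ S  — applicable
  S \ del = {ball_in(b2,rmD), robot_in(rmA)}
  ∪ add   = {ball_in(b2,rmD), ball_in(b4,rmA), free(left), robot_in(rmA)}

== RESULT ==
["ball_in(b2,rmD)", "ball_in(b4,rmA)", "free(left)", "robot_in(rmA)"]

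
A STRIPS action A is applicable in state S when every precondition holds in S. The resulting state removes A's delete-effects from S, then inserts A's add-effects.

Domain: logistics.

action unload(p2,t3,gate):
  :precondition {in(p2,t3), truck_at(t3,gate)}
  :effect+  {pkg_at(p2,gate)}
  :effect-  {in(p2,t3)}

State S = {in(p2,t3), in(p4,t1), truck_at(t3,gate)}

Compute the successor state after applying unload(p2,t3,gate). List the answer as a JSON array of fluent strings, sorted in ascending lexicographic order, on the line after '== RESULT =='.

Compute (S \ del) ∪ add:
  pre ⊆ S: {in(p2,t3), truck_at(t3,gate)} ⊆ S  — applicable
  S \ del = {in(p4,t1), truck_at(t3,gate)}
  ∪ add   = {in(p4,t1), pkg_at(p2,gate), truck_at(t3,gate)}

== RESULT ==
["in(p4,t1)", "pkg_at(p2,gate)", "truck_at(t3,gate)"]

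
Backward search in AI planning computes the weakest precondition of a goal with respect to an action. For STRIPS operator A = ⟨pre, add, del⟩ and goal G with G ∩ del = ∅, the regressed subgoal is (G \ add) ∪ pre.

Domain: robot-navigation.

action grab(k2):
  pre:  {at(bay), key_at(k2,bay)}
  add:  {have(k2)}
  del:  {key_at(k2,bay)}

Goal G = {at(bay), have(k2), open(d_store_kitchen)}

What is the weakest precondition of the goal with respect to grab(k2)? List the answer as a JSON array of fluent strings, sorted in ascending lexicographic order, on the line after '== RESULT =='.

Compute (G \ add) ∪ pre:
  G ∩ del = {}  (empty — regression defined)
  G \ add = {at(bay), have(k2), open(d_store_kitchen)} \ {have(k2)} = {at(bay), open(d_store_kitchen)}
  ∪ pre   = {at(bay), open(d_store_kitchen)} ∪ {at(bay), key_at(k2,bay)}
          = {at(bay), key_at(k2,bay), open(d_store_kitchen)}

== RESULT ==
["at(bay)", "key_at(k2,bay)", "open(d_store_kitchen)"]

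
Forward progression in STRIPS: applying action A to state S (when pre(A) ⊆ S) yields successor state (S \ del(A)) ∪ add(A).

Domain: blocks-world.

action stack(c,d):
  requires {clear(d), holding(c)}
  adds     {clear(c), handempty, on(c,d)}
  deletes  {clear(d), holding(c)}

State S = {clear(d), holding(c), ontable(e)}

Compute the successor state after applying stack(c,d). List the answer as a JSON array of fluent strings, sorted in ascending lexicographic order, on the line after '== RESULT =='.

Progress:
  pre ⊆ S: {clear(d), holding(c)} ⊆ S  — applicable
  S \ del = {ontable(e)}
  ∪ add   = {clear(c), handempty, on(c,d), ontable(e)}

== RESULT ==
["clear(c)", "handempty", "on(c,d)", "ontable(e)"]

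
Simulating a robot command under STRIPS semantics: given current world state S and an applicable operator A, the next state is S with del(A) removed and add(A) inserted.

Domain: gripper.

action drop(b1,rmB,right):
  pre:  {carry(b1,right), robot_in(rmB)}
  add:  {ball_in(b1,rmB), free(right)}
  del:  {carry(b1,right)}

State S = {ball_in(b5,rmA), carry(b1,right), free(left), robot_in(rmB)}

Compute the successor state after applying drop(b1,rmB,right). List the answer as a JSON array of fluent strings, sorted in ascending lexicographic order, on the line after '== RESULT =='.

Compute (S \ del) ∪ add:
  pre ⊆ S: {carry(b1,right), robot_in(rmB)} ⊆ S  — applicable
  S \ del = {ball_in(b5,rmA), free(left), robot_in(rmB)}
  ∪ add   = {ball_in(b1,rmB), ball_in(b5,rmA), free(left), free(right), robot_in(rmB)}

== RESULT ==
["ball_in(b1,rmB)", "ball_in(b5,rmA)", "free(left)", "free(right)", "robot_in(rmB)"]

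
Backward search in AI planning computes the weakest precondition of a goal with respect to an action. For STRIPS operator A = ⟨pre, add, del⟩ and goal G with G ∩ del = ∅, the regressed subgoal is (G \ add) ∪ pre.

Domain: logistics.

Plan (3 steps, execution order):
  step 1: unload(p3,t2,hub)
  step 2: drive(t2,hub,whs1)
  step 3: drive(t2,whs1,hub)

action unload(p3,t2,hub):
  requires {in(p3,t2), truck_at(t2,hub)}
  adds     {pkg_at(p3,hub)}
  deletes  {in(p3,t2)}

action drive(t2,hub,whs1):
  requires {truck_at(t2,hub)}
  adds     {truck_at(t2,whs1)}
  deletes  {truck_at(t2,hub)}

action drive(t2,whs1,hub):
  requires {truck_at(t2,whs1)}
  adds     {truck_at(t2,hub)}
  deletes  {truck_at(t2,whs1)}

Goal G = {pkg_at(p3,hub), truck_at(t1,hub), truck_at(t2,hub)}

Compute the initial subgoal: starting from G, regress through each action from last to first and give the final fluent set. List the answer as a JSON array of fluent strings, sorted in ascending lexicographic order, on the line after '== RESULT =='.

Work backward from the goal:
  through step 3 (drive(t2,whs1,hub)): drop {truck_at(t2,hub)}, keep {pkg_at(p3,hub), truck_at(t1,hub)}, require {truck_at(t2,whs1)}
    → {pkg_at(p3,hub), truck_at(t1,hub), truck_at(t2,whs1)}
  through step 2 (drive(t2,hub,whs1)): drop {truck_at(t2,whs1)}, keep {pkg_at(p3,hub), truck_at(t1,hub)}, require {truck_at(t2,hub)}
    → {pkg_at(p3,hub), truck_at(t1,hub), truck_at(t2,hub)}
  through step 1 (unload(p3,t2,hub)): drop {pkg_at(p3,hub)}, keep {truck_at(t1,hub), truck_at(t2,hub)}, require {in(p3,t2), truck_at(t2,hub)}
    → {in(p3,t2), truck_at(t1,hub), truck_at(t2,hub)}

== RESULT ==
["in(p3,t2)", "truck_at(t1,hub)", "truck_at(t2,hub)"]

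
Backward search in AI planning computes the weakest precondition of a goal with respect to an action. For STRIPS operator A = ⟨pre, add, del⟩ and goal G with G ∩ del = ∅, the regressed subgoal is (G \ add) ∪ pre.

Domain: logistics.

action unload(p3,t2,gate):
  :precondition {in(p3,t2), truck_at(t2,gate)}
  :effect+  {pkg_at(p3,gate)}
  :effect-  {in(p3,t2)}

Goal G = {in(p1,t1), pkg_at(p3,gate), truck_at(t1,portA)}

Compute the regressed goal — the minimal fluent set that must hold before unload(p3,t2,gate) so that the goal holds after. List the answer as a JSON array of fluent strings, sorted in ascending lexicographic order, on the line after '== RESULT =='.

Regress:
  G ∩ del = {}  (empty — regression defined)
  G \ add = {in(p1,t1), pkg_at(p3,gate), truck_at(t1,portA)} \ {pkg_at(p3,gate)} = {in(p1,t1), truck_at(t1,portA)}
  ∪ pre   = {in(p1,t1), truck_at(t1,portA)} ∪ {in(p3,t2), truck_at(t2,gate)}
          = {in(p1,t1), in(p3,t2), truck_at(t1,portA), truck_at(t2,gate)}

== RESULT ==
["in(p1,t1)", "in(p3,t2)", "truck_at(t1,portA)", "truck_at(t2,gate)"]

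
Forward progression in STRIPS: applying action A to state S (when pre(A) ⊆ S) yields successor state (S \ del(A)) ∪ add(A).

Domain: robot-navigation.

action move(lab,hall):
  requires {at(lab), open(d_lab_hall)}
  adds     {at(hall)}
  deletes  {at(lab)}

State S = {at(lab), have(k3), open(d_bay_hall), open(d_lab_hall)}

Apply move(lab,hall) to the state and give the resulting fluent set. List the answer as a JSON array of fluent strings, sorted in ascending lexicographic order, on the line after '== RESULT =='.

Progress:
  pre ⊆ S: {at(lab), open(d_lab_hall)} ⊆ S  — applicable
  S \ del = {have(k3), open(d_bay_hall), open(d_lab_hall)}
  ∪ add   = {at(hall), have(k3), open(d_bay_hall), open(d_lab_hall)}

== RESULT ==
["at(hall)", "have(k3)", "open(d_bay_hall)", "open(d_lab_hall)"]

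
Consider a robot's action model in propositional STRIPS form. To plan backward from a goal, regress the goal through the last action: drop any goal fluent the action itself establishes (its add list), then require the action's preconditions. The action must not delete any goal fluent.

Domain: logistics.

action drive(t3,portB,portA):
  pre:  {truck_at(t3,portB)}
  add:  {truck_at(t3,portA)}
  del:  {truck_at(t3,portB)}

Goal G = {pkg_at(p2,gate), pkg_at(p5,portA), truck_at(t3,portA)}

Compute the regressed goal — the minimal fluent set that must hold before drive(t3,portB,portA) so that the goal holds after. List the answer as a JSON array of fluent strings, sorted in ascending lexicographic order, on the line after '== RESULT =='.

Regress:
  G ∩ del = {}  (empty — regression defined)
  G \ add = {pkg_at(p2,gate), pkg_at(p5,portA), truck_at(t3,portA)} \ {truck_at(t3,portA)} = {pkg_at(p2,gate), pkg_at(p5,portA)}
  ∪ pre   = {pkg_at(p2,gate), pkg_at(p5,portA)} ∪ {truck_at(t3,portB)}
          = {pkg_at(p2,gate), pkg_at(p5,portA), truck_at(t3,portB)}

== RESULT ==
["pkg_at(p2,gate)", "pkg_at(p5,portA)", "truck_at(t3,portB)"]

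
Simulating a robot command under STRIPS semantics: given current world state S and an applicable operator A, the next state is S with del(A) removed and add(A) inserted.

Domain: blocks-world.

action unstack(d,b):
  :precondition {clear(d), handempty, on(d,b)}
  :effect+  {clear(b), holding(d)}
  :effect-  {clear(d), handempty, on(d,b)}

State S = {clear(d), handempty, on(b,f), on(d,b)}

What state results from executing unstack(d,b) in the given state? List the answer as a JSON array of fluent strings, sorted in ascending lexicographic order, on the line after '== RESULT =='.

Compute (S \ del) ∪ add:
  pre ⊆ S: {clear(d), handempty, on(d,b)} ⊆ S  — applicable
  S \ del = {on(b,f)}
  ∪ add   = {clear(b), holding(d), on(b,f)}

== RESULT ==
["clear(b)", "holding(d)", "on(b,f)"]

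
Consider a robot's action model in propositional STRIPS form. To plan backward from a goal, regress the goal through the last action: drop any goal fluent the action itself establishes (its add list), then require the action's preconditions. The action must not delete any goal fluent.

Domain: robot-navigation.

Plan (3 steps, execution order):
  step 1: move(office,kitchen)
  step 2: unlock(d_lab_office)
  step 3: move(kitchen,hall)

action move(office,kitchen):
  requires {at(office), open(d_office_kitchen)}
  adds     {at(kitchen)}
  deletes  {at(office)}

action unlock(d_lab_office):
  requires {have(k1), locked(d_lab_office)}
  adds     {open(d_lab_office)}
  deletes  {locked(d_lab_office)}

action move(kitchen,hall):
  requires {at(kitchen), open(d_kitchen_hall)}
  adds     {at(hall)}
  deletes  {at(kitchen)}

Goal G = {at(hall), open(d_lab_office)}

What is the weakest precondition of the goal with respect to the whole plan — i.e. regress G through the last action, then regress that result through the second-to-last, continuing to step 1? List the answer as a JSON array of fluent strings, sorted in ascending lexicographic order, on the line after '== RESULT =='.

Work backward from the goal:
  through step 3 (move(kitchen,hall)): drop {at(hall)}, keep {open(d_lab_office)}, require {at(kitchen), open(d_kitchen_hall)}
    → {at(kitchen), open(d_kitchen_hall), open(d_lab_office)}
  through step 2 (unlock(d_lab_office)): drop {open(d_lab_office)}, keep {at(kitchen), open(d_kitchen_hall)}, require {have(k1), locked(d_lab_office)}
    → {at(kitchen), have(k1), locked(d_lab_office), open(d_kitchen_hall)}
  through step 1 (move(office,kitchen)): drop {at(kitchen)}, keep {have(k1), locked(d_lab_office), open(d_kitchen_hall)}, require {at(office), open(d_office_kitchen)}
    → {at(office), have(k1), locked(d_lab_office), open(d_kitchen_hall), open(d_office_kitchen)}

== RESULT ==
["at(office)", "have(k1)", "locked(d_lab_office)", "open(d_kitchen_hall)", "open(d_office_kitchen)"]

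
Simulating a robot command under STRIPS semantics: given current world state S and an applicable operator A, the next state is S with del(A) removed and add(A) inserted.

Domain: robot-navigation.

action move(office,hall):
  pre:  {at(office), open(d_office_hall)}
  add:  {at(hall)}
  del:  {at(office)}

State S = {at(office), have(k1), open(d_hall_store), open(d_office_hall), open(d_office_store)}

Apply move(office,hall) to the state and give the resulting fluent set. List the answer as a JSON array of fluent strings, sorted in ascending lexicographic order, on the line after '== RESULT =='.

Compute (S \ del) ∪ add:
  pre ⊆ S: {at(office), open(d_office_hall)} ⊆ S  — applicable
  S \ del = {have(k1), open(d_hall_store), open(d_office_hall), open(d_office_store)}
  ∪ add   = {at(hall), have(k1), open(d_hall_store), open(d_office_hall), open(d_office_store)}

== RESULT ==
["at(hall)", "have(k1)", "open(d_hall_store)", "open(d_office_hall)", "open(d_office_store)"]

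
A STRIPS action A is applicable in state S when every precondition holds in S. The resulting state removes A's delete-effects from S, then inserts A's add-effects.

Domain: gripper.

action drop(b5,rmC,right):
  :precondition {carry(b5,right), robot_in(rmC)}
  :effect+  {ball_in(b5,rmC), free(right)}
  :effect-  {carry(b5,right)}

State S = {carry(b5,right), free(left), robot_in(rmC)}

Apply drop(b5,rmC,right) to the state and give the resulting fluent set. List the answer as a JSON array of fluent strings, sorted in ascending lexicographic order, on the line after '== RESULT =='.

Progress:
  pre ⊆ S: {carry(b5,right), robot_in(rmC)} ⊆ S  — applicable
  S \ del = {free(left), robot_in(rmC)}
  ∪ add   = {ball_in(b5,rmC), free(left), free(right), robot_in(rmC)}

== RESULT ==
["ball_in(b5,rmC)", "free(left)", "free(right)", "robot_in(rmC)"]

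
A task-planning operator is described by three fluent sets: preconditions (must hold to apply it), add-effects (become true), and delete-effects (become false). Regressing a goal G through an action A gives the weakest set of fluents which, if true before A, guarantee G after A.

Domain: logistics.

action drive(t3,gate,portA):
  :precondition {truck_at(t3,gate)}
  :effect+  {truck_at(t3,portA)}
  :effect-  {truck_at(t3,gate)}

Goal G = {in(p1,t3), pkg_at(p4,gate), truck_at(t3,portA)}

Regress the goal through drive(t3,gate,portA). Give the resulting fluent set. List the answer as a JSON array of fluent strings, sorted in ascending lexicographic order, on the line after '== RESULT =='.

Compute (G \ add) ∪ pre:
  G ∩ del = {}  (empty — regression defined)
  G \ add = {in(p1,t3), pkg_at(p4,gate), truck_at(t3,portA)} \ {truck_at(t3,portA)} = {in(p1,t3), pkg_at(p4,gate)}
  ∪ pre   = {in(p1,t3), pkg_at(p4,gate)} ∪ {truck_at(t3,gate)}
          = {in(p1,t3), pkg_at(p4,gate), truck_at(t3,gate)}

== RESULT ==
["in(p1,t3)", "pkg_at(p4,gate)", "truck_at(t3,gate)"]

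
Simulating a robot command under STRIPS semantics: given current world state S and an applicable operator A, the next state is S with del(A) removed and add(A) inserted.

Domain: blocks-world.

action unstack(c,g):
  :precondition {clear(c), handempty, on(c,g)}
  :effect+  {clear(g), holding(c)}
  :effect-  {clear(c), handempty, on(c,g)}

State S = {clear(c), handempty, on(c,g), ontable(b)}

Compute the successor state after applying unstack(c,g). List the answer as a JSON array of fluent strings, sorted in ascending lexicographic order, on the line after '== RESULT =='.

Compute (S \ del) ∪ add:
  pre ⊆ S: {clear(c), handempty, on(c,g)} ⊆ S  — applicable
  S \ del = {ontable(b)}
  ∪ add   = {clear(g), holding(c), ontable(b)}

== RESULT ==
["clear(g)", "holding(c)", "ontable(b)"]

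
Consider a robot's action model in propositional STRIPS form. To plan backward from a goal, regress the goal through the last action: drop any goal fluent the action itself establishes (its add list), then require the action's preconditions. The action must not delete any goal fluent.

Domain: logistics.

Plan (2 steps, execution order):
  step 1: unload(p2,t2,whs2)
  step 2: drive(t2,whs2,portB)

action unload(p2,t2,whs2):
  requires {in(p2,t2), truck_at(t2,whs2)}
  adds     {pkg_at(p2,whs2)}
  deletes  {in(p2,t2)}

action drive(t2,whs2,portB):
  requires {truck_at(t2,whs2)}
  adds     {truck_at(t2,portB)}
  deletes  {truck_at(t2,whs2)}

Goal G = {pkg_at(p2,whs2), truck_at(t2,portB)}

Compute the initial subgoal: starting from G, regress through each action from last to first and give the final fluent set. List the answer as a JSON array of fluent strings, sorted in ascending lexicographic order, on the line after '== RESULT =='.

Work backward from the goal:
  through step 2 (drive(t2,whs2,portB)): drop {truck_at(t2,portB)}, keep {pkg_at(p2,whs2)}, require {truck_at(t2,whs2)}
    → {pkg_at(p2,whs2), truck_at(t2,whs2)}
  through step 1 (unload(p2,t2,whs2)): drop {pkg_at(p2,whs2)}, keep {truck_at(t2,whs2)}, require {in(p2,t2), truck_at(t2,whs2)}
    → {in(p2,t2), truck_at(t2,whs2)}

== RESULT ==
["in(p2,t2)", "truck_at(t2,whs2)"]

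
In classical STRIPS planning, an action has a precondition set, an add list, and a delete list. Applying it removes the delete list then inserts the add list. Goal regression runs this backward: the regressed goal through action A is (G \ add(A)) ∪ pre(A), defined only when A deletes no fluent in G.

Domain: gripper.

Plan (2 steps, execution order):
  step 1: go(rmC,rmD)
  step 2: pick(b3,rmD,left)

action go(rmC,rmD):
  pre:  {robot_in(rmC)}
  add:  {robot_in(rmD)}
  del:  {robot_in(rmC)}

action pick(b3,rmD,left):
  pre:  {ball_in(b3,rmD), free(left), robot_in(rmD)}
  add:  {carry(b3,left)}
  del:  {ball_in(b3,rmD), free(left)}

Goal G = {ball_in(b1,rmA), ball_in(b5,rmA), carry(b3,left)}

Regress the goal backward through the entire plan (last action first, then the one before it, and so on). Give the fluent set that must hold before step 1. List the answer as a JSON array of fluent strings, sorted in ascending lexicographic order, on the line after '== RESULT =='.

Regress step by step:
  through step 2 (pick(b3,rmD,left)): drop {carry(b3,left)}, keep {ball_in(b1,rmA), ball_in(b5,rmA)}, require {ball_in(b3,rmD), free(left), robot_in(rmD)}
    → {ball_in(b1,rmA), ball_in(b3,rmD), ball_in(b5,rmA), free(left), robot_in(rmD)}
  through step 1 (go(rmC,rmD)): drop {robot_in(rmD)}, keep {ball_in(b1,rmA), ball_in(b3,rmD), ball_in(b5,rmA), free(left)}, require {robot_in(rmC)}
    → {ball_in(b1,rmA), ball_in(b3,rmD), ball_in(b5,rmA), free(left), robot_in(rmC)}

== RESULT ==
["ball_in(b1,rmA)", "ball_in(b3,rmD)", "ball_in(b5,rmA)", "free(left)", "robot_in(rmC)"]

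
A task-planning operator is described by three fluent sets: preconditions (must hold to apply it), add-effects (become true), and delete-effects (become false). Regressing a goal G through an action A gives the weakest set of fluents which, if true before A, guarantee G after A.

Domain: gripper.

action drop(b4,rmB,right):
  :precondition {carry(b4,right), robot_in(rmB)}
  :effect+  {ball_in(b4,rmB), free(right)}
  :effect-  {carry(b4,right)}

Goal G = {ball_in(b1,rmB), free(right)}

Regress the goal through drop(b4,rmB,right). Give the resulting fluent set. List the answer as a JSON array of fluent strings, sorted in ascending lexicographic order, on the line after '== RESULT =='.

Regress:
  G ∩ del = {}  (empty — regression defined)
  G \ add = {ball_in(b1,rmB), free(right)} \ {ball_in(b4,rmB), free(right)} = {ball_in(b1,rmB)}
  ∪ pre   = {ball_in(b1,rmB)} ∪ {carry(b4,right), robot_in(rmB)}
          = {ball_in(b1,rmB), carry(b4,right), robot_in(rmB)}

== RESULT ==
["ball_in(b1,rmB)", "carry(b4,right)", "robot_in(rmB)"]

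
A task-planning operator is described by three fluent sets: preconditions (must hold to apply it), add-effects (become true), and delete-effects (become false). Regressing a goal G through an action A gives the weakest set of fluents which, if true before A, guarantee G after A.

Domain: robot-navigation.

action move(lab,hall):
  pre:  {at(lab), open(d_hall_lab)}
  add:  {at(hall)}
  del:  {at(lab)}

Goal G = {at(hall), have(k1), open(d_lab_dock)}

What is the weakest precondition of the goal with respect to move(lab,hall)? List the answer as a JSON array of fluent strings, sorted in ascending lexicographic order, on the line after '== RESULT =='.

Compute (G \ add) ∪ pre:
  G ∩ del = {}  (empty — regression defined)
  G \ add = {at(hall), have(k1), open(d_lab_dock)} \ {at(hall)} = {have(k1), open(d_lab_dock)}
  ∪ pre   = {have(k1), open(d_lab_dock)} ∪ {at(lab), open(d_hall_lab)}
          = {at(lab), have(k1), open(d_hall_lab), open(d_lab_dock)}

== RESULT ==
["at(lab)", "have(k1)", "open(d_hall_lab)", "open(d_lab_dock)"]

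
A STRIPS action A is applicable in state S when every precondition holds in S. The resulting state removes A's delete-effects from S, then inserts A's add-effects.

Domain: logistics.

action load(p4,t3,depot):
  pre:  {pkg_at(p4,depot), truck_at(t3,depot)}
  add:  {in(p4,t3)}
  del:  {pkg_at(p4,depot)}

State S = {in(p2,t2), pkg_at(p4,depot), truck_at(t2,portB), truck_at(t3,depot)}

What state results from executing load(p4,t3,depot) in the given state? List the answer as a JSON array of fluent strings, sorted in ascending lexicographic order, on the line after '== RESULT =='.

Compute (S \ del) ∪ add:
  pre ⊆ S: {pkg_at(p4,depot), truck_at(t3,depot)} ⊆ S  — applicable
  S \ del = {in(p2,t2), truck_at(t2,portB), truck_at(t3,depot)}
  ∪ add   = {in(p2,t2), in(p4,t3), truck_at(t2,portB), truck_at(t3,depot)}

== RESULT ==
["in(p2,t2)", "in(p4,t3)", "truck_at(t2,portB)", "truck_at(t3,depot)"]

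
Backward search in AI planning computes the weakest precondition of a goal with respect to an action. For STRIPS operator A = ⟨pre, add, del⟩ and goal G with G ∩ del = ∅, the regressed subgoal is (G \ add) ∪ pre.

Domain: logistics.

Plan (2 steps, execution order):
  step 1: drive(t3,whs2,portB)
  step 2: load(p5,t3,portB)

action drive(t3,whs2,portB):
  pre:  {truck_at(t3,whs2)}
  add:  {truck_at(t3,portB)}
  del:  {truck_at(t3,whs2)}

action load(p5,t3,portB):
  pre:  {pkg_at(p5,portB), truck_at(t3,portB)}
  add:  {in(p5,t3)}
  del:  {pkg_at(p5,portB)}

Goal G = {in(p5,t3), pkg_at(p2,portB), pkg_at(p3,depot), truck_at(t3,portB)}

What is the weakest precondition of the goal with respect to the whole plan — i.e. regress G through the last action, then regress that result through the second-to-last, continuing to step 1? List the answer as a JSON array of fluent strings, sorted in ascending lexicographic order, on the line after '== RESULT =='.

Regress step by step:
  through step 2 (load(p5,t3,portB)): drop {in(p5,t3)}, keep {pkg_at(p2,portB), pkg_at(p3,depot), truck_at(t3,portB)}, require {pkg_at(p5,portB), truck_at(t3,portB)}
    → {pkg_at(p2,portB), pkg_at(p3,depot), pkg_at(p5,portB), truck_at(t3,portB)}
  through step 1 (drive(t3,whs2,portB)): drop {truck_at(t3,portB)}, keep {pkg_at(p2,portB), pkg_at(p3,depot), pkg_at(p5,portB)}, require {truck_at(t3,whs2)}
    → {pkg_at(p2,portB), pkg_at(p3,depot), pkg_at(p5,portB), truck_at(t3,whs2)}

== RESULT ==
["pkg_at(p2,portB)", "pkg_at(p3,depot)", "pkg_at(p5,portB)", "truck_at(t3,whs2)"]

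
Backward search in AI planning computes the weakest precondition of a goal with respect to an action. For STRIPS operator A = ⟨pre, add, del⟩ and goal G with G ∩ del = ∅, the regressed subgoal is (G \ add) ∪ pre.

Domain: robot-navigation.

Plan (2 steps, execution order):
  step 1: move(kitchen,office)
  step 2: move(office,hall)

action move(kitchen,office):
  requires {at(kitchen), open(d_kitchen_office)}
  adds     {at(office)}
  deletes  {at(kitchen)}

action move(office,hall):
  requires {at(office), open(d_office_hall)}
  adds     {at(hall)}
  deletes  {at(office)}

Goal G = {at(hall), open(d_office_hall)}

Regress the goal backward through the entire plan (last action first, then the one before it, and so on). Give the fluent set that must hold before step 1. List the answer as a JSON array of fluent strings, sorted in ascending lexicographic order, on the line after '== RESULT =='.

Regress step by step:
  through step 2 (move(office,hall)): drop {at(hall)}, keep {open(d_office_hall)}, require {at(office), open(d_office_hall)}
    → {at(office), open(d_office_hall)}
  through step 1 (move(kitchen,office)): drop {at(office)}, keep {open(d_office_hall)}, require {at(kitchen), open(d_kitchen_office)}
    → {at(kitchen), open(d_kitchen_office), open(d_office_hall)}

== RESULT ==
["at(kitchen)", "open(d_kitchen_office)", "open(d_office_hall)"]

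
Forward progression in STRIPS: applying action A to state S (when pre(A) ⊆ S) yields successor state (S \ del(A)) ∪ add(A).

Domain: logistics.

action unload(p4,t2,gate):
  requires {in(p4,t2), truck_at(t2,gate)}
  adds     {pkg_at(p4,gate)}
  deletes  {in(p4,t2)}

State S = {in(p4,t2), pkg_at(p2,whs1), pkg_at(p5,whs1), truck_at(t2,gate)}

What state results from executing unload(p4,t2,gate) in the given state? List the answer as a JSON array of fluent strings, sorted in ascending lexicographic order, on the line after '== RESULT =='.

Progress:
  pre ⊆ S: {in(p4,t2), truck_at(t2,gate)} ⊆ S  — applicable
  S \ del = {pkg_at(p2,whs1), pkg_at(p5,whs1), truck_at(t2,gate)}
  ∪ add   = {pkg_at(p2,whs1), pkg_at(p4,gate), pkg_at(p5,whs1), truck_at(t2,gate)}

== RESULT ==
["pkg_at(p2,whs1)", "pkg_at(p4,gate)", "pkg_at(p5,whs1)", "truck_at(t2,gate)"]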